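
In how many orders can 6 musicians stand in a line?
6! = 720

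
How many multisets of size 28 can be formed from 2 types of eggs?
C(28+2-1, 2-1) = C(29, 1) = 29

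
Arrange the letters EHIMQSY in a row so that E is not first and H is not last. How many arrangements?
By inclusion-exclusion: 7! - 2×(7-1)! + (7-2)! = 5040 - 1440 + 120 = 3720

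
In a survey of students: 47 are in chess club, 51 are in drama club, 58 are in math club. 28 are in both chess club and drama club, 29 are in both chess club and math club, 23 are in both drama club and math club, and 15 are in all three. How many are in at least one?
|A∪B∪C| = 47+51+58-28-29-23+15 = 91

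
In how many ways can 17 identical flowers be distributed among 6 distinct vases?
C(17+6-1, 6-1) = C(22, 5) = 26334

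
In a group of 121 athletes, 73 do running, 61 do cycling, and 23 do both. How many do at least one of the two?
|A∪B| = |A| + |B| - |A∩B| = 73 + 61 - 23 = 111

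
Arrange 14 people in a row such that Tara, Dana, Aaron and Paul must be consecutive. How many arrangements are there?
Treat the 4 as one block: (14-4+1)! × 4! = 39916800 × 24 = 958003200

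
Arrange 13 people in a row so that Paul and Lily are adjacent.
Treat as block: (13-1)! × 2! = 479001600 × 2 = 958003200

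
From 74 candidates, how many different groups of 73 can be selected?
C(74,73) = 74!/(73!×1!) = 74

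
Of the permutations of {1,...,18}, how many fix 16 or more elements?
Exactly j fixed points: C(18,j)·!(18-j); sum over j ≥ 16 (derangement numbers via !m = (m-1)·(!(m-1) + !(m-2)): !0..!2 = 1, 0, 1). Σ_{j=16}^{18} C(18,j)·!(18-j) = C(18,16)·!2 + C(18,17)·!1 + C(18,18)·!0 = 153·1 + 18·0 + 1·1 = 154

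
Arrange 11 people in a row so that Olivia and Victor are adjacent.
Treat as block: (11-1)! × 2! = 3628800 × 2 = 7257600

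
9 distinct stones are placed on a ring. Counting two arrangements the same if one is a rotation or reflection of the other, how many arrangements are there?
(9-1)!/2 = 40320/2 = 20160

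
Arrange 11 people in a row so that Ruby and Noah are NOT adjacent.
Total - adjacent = 11! - (11-1)!×2 = 39916800 - 7257600 = 32659200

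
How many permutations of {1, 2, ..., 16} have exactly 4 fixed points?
Choose the 4 fixed points C(16,4) = 1820, derange the rest: !12 = Σ_{j=0}^{12} (-1)^j·12!/j! = 479001600 - 479001600 + 239500800 - 79833600 + 19958400 - 3991680 + 665280 - 95040 + 11880 - 1320 + 132 - 12 + 1 = 176214841. Product = 1820 × 176214841 = 320711010620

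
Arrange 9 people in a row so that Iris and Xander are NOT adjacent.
Total - adjacent = 9! - (9-1)!×2 = 362880 - 80640 = 282240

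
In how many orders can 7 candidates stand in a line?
7! = 5040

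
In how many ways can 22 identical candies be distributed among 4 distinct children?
C(22+4-1, 4-1) = C(25, 3) = 2300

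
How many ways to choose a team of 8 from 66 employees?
C(66,8) = 66!/(8!×58!) = 5743572120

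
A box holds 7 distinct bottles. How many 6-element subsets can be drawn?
C(7,6) = 7!/(6!×1!) = 7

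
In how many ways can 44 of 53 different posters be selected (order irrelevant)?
C(53,44) = 53!/(44!×9!) = 4431613550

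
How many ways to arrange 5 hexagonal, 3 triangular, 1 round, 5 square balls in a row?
14! / (5! × 3! × 1! × 5!) = 1009008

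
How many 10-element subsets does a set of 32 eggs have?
C(32,10) = 32!/(10!×22!) = 64512240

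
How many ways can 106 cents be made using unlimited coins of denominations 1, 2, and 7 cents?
Coefficient of x^106 in 1/(1-x^1) · 1/(1-x^2) · 1/(1-x^7). Case on j = number of 7-cent coins (j = 0..15); remainder r = 106 - 7j is made from {1,2} in ⌊r/2⌋+1 ways. r = 106, 99, 92, 85, 78, 71, 64, 57, 50, 43, 36, 29, 22, 15, 8, 1 → 54 + 50 + 47 + 43 + 40 + 36 + 33 + 29 + 26 + 22 + 19 + 15 + 12 + 8 + 5 + 1 = 440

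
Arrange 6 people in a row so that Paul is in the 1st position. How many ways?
Fix one position: (6-1)! = 120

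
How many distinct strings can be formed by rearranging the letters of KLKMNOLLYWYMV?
13! / (1! × 1! × 3! × 1! × 1! × 2! × 2! × 2!) = 129729600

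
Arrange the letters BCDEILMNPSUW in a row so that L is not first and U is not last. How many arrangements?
By inclusion-exclusion: 12! - 2×(12-1)! + (12-2)! = 479001600 - 79833600 + 3628800 = 402796800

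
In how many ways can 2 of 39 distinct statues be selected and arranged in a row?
P(39,2) = 39!/(39-2)! = 1482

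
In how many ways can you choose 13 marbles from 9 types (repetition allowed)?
C(13+9-1, 9-1) = C(21, 8) = 203490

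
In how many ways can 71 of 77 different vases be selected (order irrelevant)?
C(77,71) = 77!/(71!×6!) = 237093780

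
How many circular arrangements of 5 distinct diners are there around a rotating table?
Circular: fix one position, arrange the rest. (5-1)! = 24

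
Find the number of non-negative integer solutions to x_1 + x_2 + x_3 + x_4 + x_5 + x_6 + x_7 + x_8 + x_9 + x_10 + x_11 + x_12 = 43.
C(43+12-1, 12-1) = C(54, 11) = 95722852680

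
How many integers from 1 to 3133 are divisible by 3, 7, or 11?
⌊3133/3⌋+⌊3133/7⌋+⌊3133/11⌋ - ⌊3133/21⌋-⌊3133/33⌋-⌊3133/77⌋ + ⌊3133/231⌋ = 1044+447+284 - 149-94-40 + 13 = 1505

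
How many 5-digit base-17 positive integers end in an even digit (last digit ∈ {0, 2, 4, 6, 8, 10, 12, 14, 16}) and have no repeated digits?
Last∈{0,2,4,6,8,10,12,14,16}. Last=0: 43680. Last nonzero: 8×15×P(15,3) = 327600. Total = 371280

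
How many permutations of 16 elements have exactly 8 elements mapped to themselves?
Choose the 8 fixed points C(16,8) = 12870, derange the rest: !8 = Σ_{j=0}^{8} (-1)^j·8!/j! = 40320 - 40320 + 20160 - 6720 + 1680 - 336 + 56 - 8 + 1 = 14833. Product = 12870 × 14833 = 190900710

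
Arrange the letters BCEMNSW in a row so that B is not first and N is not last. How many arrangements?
By inclusion-exclusion: 7! - 2×(7-1)! + (7-2)! = 5040 - 1440 + 120 = 3720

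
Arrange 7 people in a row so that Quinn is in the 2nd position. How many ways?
Fix one position: (7-1)! = 720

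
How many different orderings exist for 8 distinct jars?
8! = 40320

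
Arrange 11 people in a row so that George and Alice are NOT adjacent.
Total - adjacent = 11! - (11-1)!×2 = 39916800 - 7257600 = 32659200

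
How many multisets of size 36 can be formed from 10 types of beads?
C(36+10-1, 10-1) = C(45, 9) = 886163135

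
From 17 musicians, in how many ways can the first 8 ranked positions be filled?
P(17,8) = 17!/(17-8)! = 980179200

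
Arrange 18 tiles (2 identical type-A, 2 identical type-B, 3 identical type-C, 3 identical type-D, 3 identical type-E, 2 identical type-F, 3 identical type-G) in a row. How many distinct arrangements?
18! / (2! × 2! × 3! × 3! × 3! × 2! × 3!) = 617512896000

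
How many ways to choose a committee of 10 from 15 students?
C(15,10) = 15!/(10!×5!) = 3003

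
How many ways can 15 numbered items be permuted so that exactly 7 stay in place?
Choose the 7 fixed points C(15,7) = 6435, derange the rest: !8 = Σ_{j=0}^{8} (-1)^j·8!/j! = 40320 - 40320 + 20160 - 6720 + 1680 - 336 + 56 - 8 + 1 = 14833. Product = 6435 × 14833 = 95450355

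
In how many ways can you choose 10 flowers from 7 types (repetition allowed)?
C(10+7-1, 7-1) = C(16, 6) = 8008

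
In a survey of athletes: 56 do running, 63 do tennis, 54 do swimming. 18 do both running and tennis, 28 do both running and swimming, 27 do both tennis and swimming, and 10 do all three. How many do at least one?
|A∪B∪C| = 56+63+54-18-28-27+10 = 110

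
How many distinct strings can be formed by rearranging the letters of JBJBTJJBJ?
9! / (5! × 1! × 3!) = 504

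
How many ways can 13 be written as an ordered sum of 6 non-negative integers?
C(13+6-1, 6-1) = C(18, 5) = 8568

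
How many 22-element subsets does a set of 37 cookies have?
C(37,22) = 37!/(22!×15!) = 9364199760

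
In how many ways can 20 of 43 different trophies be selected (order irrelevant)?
C(43,20) = 43!/(20!×23!) = 960566918220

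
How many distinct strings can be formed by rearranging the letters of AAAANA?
6! / (5! × 1!) = 6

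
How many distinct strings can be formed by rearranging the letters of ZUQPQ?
5! / (1! × 2! × 1! × 1!) = 60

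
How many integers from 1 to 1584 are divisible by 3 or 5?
⌊1584/3⌋ + ⌊1584/5⌋ - ⌊1584/15⌋ = 528 + 316 - 105 = 739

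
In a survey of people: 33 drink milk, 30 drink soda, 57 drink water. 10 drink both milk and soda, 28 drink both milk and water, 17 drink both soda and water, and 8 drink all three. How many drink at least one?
|A∪B∪C| = 33+30+57-10-28-17+8 = 73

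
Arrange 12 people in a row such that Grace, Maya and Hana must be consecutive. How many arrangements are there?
Treat the 3 as one block: (12-3+1)! × 3! = 3628800 × 6 = 21772800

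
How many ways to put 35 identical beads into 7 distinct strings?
C(35+7-1, 7-1) = C(41, 6) = 4496388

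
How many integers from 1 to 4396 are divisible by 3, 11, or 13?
⌊4396/3⌋+⌊4396/11⌋+⌊4396/13⌋ - ⌊4396/33⌋-⌊4396/39⌋-⌊4396/143⌋ + ⌊4396/429⌋ = 1465+399+338 - 133-112-30 + 10 = 1937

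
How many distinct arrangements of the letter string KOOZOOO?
7! / (1! × 1! × 5!) = 42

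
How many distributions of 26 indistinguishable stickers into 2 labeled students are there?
C(26+2-1, 2-1) = C(27, 1) = 27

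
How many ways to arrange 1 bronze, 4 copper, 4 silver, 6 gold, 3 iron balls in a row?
18! / (1! × 4! × 4! × 6! × 3!) = 2572970400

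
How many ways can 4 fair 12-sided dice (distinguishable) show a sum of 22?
Coefficient of x^22 in (x + x² + ... + x^12)^4. By inclusion-exclusion on dice exceeding 12: Σ_j (-1)^j C(4,j)·C(22-1-12j, 3) = C(4,0)·C(21,3) - C(4,1)·C(9,3) = 1·1330 - 4·84 = 994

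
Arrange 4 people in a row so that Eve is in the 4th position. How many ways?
Fix one position: (4-1)! = 6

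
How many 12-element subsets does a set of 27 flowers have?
C(27,12) = 27!/(12!×15!) = 17383860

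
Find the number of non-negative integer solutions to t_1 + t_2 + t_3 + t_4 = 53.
C(53+4-1, 4-1) = C(56, 3) = 27720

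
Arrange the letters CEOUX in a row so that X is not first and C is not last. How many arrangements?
By inclusion-exclusion: 5! - 2×(5-1)! + (5-2)! = 120 - 48 + 6 = 78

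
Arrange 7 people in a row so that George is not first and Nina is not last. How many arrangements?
By inclusion-exclusion: 7! - 2×(7-1)! + (7-2)! = 5040 - 1440 + 120 = 3720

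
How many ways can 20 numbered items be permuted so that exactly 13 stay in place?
Choose the 13 fixed points C(20,13) = 77520, derange the rest: !7 = Σ_{j=0}^{7} (-1)^j·7!/j! = 5040 - 5040 + 2520 - 840 + 210 - 42 + 7 - 1 = 1854. Product = 77520 × 1854 = 143722080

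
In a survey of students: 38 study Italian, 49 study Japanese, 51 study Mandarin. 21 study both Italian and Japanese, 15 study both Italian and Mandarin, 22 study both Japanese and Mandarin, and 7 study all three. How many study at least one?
|A∪B∪C| = 38+49+51-21-15-22+7 = 87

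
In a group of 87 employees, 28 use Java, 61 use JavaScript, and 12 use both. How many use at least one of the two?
|A∪B| = |A| + |B| - |A∩B| = 28 + 61 - 12 = 77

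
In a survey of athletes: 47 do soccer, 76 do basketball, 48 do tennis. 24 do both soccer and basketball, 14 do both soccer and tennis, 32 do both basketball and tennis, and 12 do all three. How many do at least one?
|A∪B∪C| = 47+76+48-24-14-32+12 = 113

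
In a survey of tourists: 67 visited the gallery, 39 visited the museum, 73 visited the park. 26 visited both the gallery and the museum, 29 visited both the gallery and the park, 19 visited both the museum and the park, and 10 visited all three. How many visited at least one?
|A∪B∪C| = 67+39+73-26-29-19+10 = 115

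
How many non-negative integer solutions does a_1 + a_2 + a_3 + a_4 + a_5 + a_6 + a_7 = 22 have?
C(22+7-1, 7-1) = C(28, 6) = 376740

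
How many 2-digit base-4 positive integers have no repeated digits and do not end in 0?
Last digit: 3 nonzero choices. First digit: 2 (nonzero, ≠last). Middle 0: P(2,0) = 1. Total = 6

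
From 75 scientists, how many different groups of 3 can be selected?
C(75,3) = 75!/(3!×72!) = 67525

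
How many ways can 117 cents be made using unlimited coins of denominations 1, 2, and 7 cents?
Coefficient of x^117 in 1/(1-x^1) · 1/(1-x^2) · 1/(1-x^7). Case on j = number of 7-cent coins (j = 0..16); remainder r = 117 - 7j is made from {1,2} in ⌊r/2⌋+1 ways. r = 117, 110, 103, 96, 89, 82, 75, 68, 61, 54, 47, 40, 33, 26, 19, 12, 5 → 59 + 56 + 52 + 49 + 45 + 42 + 38 + 35 + 31 + 28 + 24 + 21 + 17 + 14 + 10 + 7 + 3 = 531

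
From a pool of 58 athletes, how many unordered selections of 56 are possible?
C(58,56) = 58!/(56!×2!) = 1653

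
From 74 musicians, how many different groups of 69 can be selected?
C(74,69) = 74!/(69!×5!) = 16108764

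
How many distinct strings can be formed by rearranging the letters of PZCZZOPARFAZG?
13! / (1! × 1! × 1! × 1! × 1! × 4! × 2! × 2!) = 64864800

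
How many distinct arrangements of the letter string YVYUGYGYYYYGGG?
14! / (5! × 1! × 7! × 1!) = 144144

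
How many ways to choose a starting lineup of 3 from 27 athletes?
C(27,3) = 27!/(3!×24!) = 2925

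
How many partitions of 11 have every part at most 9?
Let r_j(i) = number of partitions of i into parts ≤ j, for i = 0..11. r_1(i) = 1 for all i; r_j(i) = r_{j-1}(i) + r_j(i-j). Rows j = 2..9: ≤2: 1 1 2 2 3 3 4 4 5 5 6 6; ≤3: 1 1 2 3 4 5 7 8 10 12 14 16; ≤4: 1 1 2 3 5 6 9 11 15 18 23 27; ≤5: 1 1 2 3 5 7 10 13 18 23 30 37; ≤6: 1 1 2 3 5 7 11 14 20 26 35 44; ≤7: 1 1 2 3 5 7 11 15 21 28 38 49; ≤8: 1 1 2 3 5 7 11 15 22 29 40 52; ≤9: 1 1 2 3 5 7 11 15 22 30 41 54. r_9(11) = 54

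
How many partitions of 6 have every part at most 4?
Let r_j(i) = number of partitions of i into parts ≤ j, for i = 0..6. r_1(i) = 1 for all i; r_j(i) = r_{j-1}(i) + r_j(i-j). Rows j = 2..4: ≤2: 1 1 2 2 3 3 4; ≤3: 1 1 2 3 4 5 7; ≤4: 1 1 2 3 5 6 9. r_4(6) = 9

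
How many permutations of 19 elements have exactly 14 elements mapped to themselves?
Choose the 14 fixed points C(19,14) = 11628, derange the rest: !5 = Σ_{j=0}^{5} (-1)^j·5!/j! = 120 - 120 + 60 - 20 + 5 - 1 = 44. Product = 11628 × 44 = 511632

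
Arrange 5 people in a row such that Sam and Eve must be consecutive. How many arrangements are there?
Treat the 2 as one block: (5-2+1)! × 2! = 24 × 2 = 48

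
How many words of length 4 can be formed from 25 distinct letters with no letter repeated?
P(25,4) = 25!/(25-4)! = 303600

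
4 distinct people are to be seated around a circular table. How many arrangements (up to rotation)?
Circular: fix one position, arrange the rest. (4-1)! = 6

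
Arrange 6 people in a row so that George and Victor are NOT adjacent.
Total - adjacent = 6! - (6-1)!×2 = 720 - 240 = 480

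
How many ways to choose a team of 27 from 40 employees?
C(40,27) = 40!/(27!×13!) = 12033222880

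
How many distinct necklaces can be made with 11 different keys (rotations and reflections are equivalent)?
(11-1)!/2 = 3628800/2 = 1814400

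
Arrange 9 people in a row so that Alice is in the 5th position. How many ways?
Fix one position: (9-1)! = 40320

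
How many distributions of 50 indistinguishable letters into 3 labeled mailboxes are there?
C(50+3-1, 3-1) = C(52, 2) = 1326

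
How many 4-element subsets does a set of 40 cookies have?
C(40,4) = 40!/(4!×36!) = 91390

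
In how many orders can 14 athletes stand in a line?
14! = 87178291200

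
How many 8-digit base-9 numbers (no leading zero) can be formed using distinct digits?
First digit: 8 choices (nonzero). Then descending: 8 × 8 × 7 × 6 × 5 × 4 × 3 × 2 = 322560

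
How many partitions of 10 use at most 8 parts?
By conjugation, equals partitions of 10 into parts ≤ 8. Let r_j(i) = number of partitions of i into parts ≤ j, for i = 0..10. r_1(i) = 1 for all i; r_j(i) = r_{j-1}(i) + r_j(i-j). Rows j = 2..8: ≤2: 1 1 2 2 3 3 4 4 5 5 6; ≤3: 1 1 2 3 4 5 7 8 10 12 14; ≤4: 1 1 2 3 5 6 9 11 15 18 23; ≤5: 1 1 2 3 5 7 10 13 18 23 30; ≤6: 1 1 2 3 5 7 11 14 20 26 35; ≤7: 1 1 2 3 5 7 11 15 21 28 38; ≤8: 1 1 2 3 5 7 11 15 22 29 40. r_8(10) = 40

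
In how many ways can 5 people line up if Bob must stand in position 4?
Fix one position: (5-1)! = 24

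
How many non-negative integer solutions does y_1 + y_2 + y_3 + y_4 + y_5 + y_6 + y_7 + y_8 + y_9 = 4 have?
C(4+9-1, 9-1) = C(12, 8) = 495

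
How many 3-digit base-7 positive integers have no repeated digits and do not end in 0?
Last digit: 6 nonzero choices. First digit: 5 (nonzero, ≠last). Middle 1: P(5,1) = 5. Total = 150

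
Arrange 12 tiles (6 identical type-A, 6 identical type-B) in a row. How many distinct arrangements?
12! / (6! × 6!) = 924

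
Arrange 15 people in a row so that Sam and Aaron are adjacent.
Treat as block: (15-1)! × 2! = 87178291200 × 2 = 174356582400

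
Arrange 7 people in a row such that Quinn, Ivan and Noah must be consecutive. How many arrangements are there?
Treat the 3 as one block: (7-3+1)! × 3! = 120 × 6 = 720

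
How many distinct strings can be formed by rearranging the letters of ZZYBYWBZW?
9! / (3! × 2! × 2! × 2!) = 7560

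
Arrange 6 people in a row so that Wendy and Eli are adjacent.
Treat as block: (6-1)! × 2! = 120 × 2 = 240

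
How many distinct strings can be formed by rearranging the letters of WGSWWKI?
7! / (1! × 1! × 1! × 1! × 3!) = 840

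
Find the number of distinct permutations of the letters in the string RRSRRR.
6! / (5! × 1!) = 6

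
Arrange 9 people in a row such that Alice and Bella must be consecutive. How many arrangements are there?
Treat the 2 as one block: (9-2+1)! × 2! = 40320 × 2 = 80640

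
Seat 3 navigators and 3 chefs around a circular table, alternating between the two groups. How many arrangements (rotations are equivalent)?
Fix one of the navigators: (3-1)! ways for the remaining navigators, × 3! ways for the chefs = 2 × 6 = 12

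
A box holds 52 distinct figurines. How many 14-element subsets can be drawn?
C(52,14) = 52!/(14!×38!) = 1768966344600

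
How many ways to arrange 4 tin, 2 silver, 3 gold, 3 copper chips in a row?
12! / (4! × 2! × 3! × 3!) = 277200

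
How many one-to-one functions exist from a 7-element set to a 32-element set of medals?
P(32,7) = 32!/(32-7)! = 16963914240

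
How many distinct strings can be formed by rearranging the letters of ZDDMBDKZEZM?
11! / (1! × 2! × 3! × 1! × 1! × 3!) = 554400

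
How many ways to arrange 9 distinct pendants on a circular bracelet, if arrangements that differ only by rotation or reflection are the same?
(9-1)!/2 = 40320/2 = 20160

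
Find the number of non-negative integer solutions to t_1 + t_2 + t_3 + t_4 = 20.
C(20+4-1, 4-1) = C(23, 3) = 1771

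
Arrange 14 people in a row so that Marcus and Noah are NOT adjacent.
Total - adjacent = 14! - (14-1)!×2 = 87178291200 - 12454041600 = 74724249600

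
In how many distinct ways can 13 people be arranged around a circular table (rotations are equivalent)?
Circular: fix one position, arrange the rest. (13-1)! = 479001600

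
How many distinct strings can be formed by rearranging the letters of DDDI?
4! / (3! × 1!) = 4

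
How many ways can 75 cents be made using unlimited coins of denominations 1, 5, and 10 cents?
Coefficient of x^75 in 1/(1-x^1) · 1/(1-x^5) · 1/(1-x^10). Case on j = number of 10-cent coins (j = 0..7); remainder r = 75 - 10j is made from {1,5} in ⌊r/5⌋+1 ways. r = 75, 65, 55, 45, 35, 25, 15, 5 → 16 + 14 + 12 + 10 + 8 + 6 + 4 + 2 = 72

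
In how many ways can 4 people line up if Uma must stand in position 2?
Fix one position: (4-1)! = 6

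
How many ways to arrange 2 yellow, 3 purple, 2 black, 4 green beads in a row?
11! / (2! × 3! × 2! × 4!) = 69300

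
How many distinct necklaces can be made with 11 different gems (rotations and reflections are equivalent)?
(11-1)!/2 = 3628800/2 = 1814400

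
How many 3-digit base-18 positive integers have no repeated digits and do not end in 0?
Last digit: 17 nonzero choices. First digit: 16 (nonzero, ≠last). Middle 1: P(16,1) = 16. Total = 4352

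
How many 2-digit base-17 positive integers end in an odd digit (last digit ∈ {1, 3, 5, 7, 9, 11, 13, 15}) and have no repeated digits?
Last∈{1,3,5,7,9,11,13,15}. Last=0: 0. Last nonzero: 8×15×P(15,0) = 120. Total = 120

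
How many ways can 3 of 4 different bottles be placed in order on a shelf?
P(4,3) = 4!/(4-3)! = 24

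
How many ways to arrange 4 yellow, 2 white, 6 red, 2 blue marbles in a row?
14! / (4! × 2! × 6! × 2!) = 1261260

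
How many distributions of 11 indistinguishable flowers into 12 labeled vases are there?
C(11+12-1, 12-1) = C(22, 11) = 705432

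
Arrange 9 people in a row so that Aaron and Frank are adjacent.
Treat as block: (9-1)! × 2! = 40320 × 2 = 80640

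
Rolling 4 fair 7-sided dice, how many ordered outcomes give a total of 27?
Coefficient of x^27 in (x + x² + ... + x^7)^4. By inclusion-exclusion on dice exceeding 7: Σ_j (-1)^j C(4,j)·C(27-1-7j, 3) = C(4,0)·C(26,3) - C(4,1)·C(19,3) + C(4,2)·C(12,3) - C(4,3)·C(5,3) = 1·2600 - 4·969 + 6·220 - 4·10 = 4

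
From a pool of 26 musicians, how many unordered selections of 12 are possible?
C(26,12) = 26!/(12!×14!) = 9657700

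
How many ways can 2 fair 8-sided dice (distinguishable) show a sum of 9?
Coefficient of x^9 in (x + x² + ... + x^8)^2. By inclusion-exclusion on dice exceeding 8: Σ_j (-1)^j C(2,j)·C(9-1-8j, 1) = C(2,0)·C(8,1) = 1·8 = 8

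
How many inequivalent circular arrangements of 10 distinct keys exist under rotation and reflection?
(10-1)!/2 = 362880/2 = 181440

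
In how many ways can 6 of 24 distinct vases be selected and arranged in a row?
P(24,6) = 24!/(24-6)! = 96909120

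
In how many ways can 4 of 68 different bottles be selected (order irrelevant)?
C(68,4) = 68!/(4!×64!) = 814385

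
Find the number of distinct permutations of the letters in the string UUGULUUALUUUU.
13! / (2! × 1! × 1! × 9!) = 8580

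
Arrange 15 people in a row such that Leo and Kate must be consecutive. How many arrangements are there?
Treat the 2 as one block: (15-2+1)! × 2! = 87178291200 × 2 = 174356582400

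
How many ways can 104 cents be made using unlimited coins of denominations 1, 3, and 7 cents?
Coefficient of x^104 in 1/(1-x^1) · 1/(1-x^3) · 1/(1-x^7). Case on j = number of 7-cent coins (j = 0..14); remainder r = 104 - 7j is made from {1,3} in ⌊r/3⌋+1 ways. r = 104, 97, 90, 83, 76, 69, 62, 55, 48, 41, 34, 27, 20, 13, 6 → 35 + 33 + 31 + 28 + 26 + 24 + 21 + 19 + 17 + 14 + 12 + 10 + 7 + 5 + 3 = 285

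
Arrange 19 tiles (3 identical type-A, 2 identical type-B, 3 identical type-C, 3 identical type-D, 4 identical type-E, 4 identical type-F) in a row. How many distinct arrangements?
19! / (3! × 2! × 3! × 3! × 4! × 4!) = 488864376000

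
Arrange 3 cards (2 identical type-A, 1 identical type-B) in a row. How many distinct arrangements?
3! / (2! × 1!) = 3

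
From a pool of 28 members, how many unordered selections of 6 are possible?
C(28,6) = 28!/(6!×22!) = 376740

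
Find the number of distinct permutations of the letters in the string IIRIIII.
7! / (1! × 6!) = 7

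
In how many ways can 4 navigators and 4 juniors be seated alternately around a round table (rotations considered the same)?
Fix one of the navigators: (4-1)! ways for the remaining navigators, × 4! ways for the juniors = 6 × 24 = 144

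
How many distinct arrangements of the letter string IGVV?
4! / (1! × 1! × 2!) = 12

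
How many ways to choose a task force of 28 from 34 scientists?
C(34,28) = 34!/(28!×6!) = 1344904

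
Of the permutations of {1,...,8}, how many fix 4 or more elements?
Exactly j fixed points: C(8,j)·!(8-j); sum over j ≥ 4 (derangement numbers via !m = (m-1)·(!(m-1) + !(m-2)): !0..!4 = 1, 0, 1, 2, 9). Σ_{j=4}^{8} C(8,j)·!(8-j) = C(8,4)·!4 + C(8,5)·!3 + C(8,6)·!2 + C(8,7)·!1 + C(8,8)·!0 = 70·9 + 56·2 + 28·1 + 8·0 + 1·1 = 771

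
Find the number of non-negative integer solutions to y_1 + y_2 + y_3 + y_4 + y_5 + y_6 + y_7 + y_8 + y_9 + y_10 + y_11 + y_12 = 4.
C(4+12-1, 12-1) = C(15, 11) = 1365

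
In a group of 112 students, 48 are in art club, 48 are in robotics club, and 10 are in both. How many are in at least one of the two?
|A∪B| = |A| + |B| - |A∩B| = 48 + 48 - 10 = 86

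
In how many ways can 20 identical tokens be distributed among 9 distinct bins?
C(20+9-1, 9-1) = C(28, 8) = 3108105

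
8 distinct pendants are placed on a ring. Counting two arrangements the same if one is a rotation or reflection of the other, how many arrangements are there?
(8-1)!/2 = 5040/2 = 2520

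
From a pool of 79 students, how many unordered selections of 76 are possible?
C(79,76) = 79!/(76!×3!) = 79079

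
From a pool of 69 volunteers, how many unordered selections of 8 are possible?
C(69,8) = 69!/(8!×61!) = 8361453672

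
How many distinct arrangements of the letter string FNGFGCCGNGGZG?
13! / (2! × 6! × 1! × 2! × 2!) = 1081080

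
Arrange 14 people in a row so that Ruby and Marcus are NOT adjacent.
Total - adjacent = 14! - (14-1)!×2 = 87178291200 - 12454041600 = 74724249600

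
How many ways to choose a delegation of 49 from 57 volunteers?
C(57,49) = 57!/(49!×8!) = 1652411475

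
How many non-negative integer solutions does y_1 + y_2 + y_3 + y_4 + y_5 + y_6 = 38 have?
C(38+6-1, 6-1) = C(43, 5) = 962598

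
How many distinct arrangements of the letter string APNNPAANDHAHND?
14! / (2! × 2! × 4! × 2! × 4!) = 18918900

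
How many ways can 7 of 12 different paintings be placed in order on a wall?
P(12,7) = 12!/(12-7)! = 3991680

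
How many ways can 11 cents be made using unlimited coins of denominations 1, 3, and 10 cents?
Coefficient of x^11 in 1/(1-x^1) · 1/(1-x^3) · 1/(1-x^10). Case on j = number of 10-cent coins (j = 0..1); remainder r = 11 - 10j is made from {1,3} in ⌊r/3⌋+1 ways. r = 11, 1 → 4 + 1 = 5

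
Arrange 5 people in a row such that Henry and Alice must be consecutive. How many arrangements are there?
Treat the 2 as one block: (5-2+1)! × 2! = 24 × 2 = 48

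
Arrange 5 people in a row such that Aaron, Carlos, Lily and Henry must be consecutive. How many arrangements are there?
Treat the 4 as one block: (5-4+1)! × 4! = 2 × 24 = 48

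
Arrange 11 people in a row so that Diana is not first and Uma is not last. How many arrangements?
By inclusion-exclusion: 11! - 2×(11-1)! + (11-2)! = 39916800 - 7257600 + 362880 = 33022080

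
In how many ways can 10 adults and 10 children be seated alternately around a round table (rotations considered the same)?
Fix one of the adults: (10-1)! ways for the remaining adults, × 10! ways for the children = 362880 × 3628800 = 1316818944000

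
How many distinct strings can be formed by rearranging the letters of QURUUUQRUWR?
11! / (5! × 3! × 2! × 1!) = 27720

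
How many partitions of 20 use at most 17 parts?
By conjugation, equals partitions of 20 into parts ≤ 17. Let r_j(i) = number of partitions of i into parts ≤ j, for i = 0..20. r_1(i) = 1 for all i; r_j(i) = r_{j-1}(i) + r_j(i-j). Rows j = 2..17: ≤2: 1 1 2 2 3 3 4 4 5 5 6 6 7 7 8 8 9 9 10 10 11; ≤3: 1 1 2 3 4 5 7 8 10 12 14 16 19 21 24 27 30 33 37 40 44; ≤4: 1 1 2 3 5 6 9 11 15 18 23 27 34 39 47 54 64 72 84 94 108; ≤5: 1 1 2 3 5 7 10 13 18 23 30 37 47 57 70 84 101 119 141 164 192; ≤6: 1 1 2 3 5 7 11 14 20 26 35 44 58 71 90 110 136 163 199 235 282; ≤7: 1 1 2 3 5 7 11 15 21 28 38 49 65 82 105 131 164 201 248 300 364; ≤8: 1 1 2 3 5 7 11 15 22 29 40 52 70 89 116 146 186 230 288 352 434; ≤9: 1 1 2 3 5 7 11 15 22 30 41 54 73 94 123 157 201 252 318 393 488; ≤10: 1 1 2 3 5 7 11 15 22 30 42 55 75 97 128 164 212 267 340 423 530; ≤11: 1 1 2 3 5 7 11 15 22 30 42 56 76 99 131 169 219 278 355 445 560; ≤12: 1 1 2 3 5 7 11 15 22 30 42 56 77 100 133 172 224 285 366 460 582; ≤13: 1 1 2 3 5 7 11 15 22 30 42 56 77 101 134 174 227 290 373 471 597; ≤14: 1 1 2 3 5 7 11 15 22 30 42 56 77 101 135 175 229 293 378 478 608; ≤15: 1 1 2 3 5 7 11 15 22 30 42 56 77 101 135 176 230 295 381 483 615; ≤16: 1 1 2 3 5 7 11 15 22 30 42 56 77 101 135 176 231 296 383 486 620; ≤17: 1 1 2 3 5 7 11 15 22 30 42 56 77 101 135 176 231 297 384 488 623. r_17(20) = 623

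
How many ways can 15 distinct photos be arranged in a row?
15! = 1307674368000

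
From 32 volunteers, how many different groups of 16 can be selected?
C(32,16) = 32!/(16!×16!) = 601080390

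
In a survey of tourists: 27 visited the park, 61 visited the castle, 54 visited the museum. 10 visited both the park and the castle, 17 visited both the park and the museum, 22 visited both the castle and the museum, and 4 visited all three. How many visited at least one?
|A∪B∪C| = 27+61+54-10-17-22+4 = 97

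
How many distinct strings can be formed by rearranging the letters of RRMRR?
5! / (1! × 4!) = 5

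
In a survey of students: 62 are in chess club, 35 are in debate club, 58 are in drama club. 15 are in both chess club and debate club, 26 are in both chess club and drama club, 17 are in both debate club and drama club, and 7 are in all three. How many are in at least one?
|A∪B∪C| = 62+35+58-15-26-17+7 = 104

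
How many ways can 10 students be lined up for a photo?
10! = 3628800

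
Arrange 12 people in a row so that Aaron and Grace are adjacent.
Treat as block: (12-1)! × 2! = 39916800 × 2 = 79833600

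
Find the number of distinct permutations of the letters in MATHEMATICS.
11! / (2! × 2! × 2! × 1! × 1! × 1! × 1! × 1!) = 4989600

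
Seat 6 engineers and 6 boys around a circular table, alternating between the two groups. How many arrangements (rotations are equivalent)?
Fix one of the engineers: (6-1)! ways for the remaining engineers, × 6! ways for the boys = 120 × 720 = 86400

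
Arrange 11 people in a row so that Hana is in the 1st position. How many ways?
Fix one position: (11-1)! = 3628800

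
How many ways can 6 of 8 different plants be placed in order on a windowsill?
P(8,6) = 8!/(8-6)! = 20160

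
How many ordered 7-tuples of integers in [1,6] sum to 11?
Coefficient of x^11 in (x + x² + ... + x^6)^7. By inclusion-exclusion on dice exceeding 6: Σ_j (-1)^j C(7,j)·C(11-1-6j, 6) = C(7,0)·C(10,6) = 1·210 = 210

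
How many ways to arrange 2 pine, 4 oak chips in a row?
6! / (2! × 4!) = 15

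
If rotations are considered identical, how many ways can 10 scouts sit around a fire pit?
Circular: fix one position, arrange the rest. (10-1)! = 362880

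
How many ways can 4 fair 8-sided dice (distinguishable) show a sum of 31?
Coefficient of x^31 in (x + x² + ... + x^8)^4. By inclusion-exclusion on dice exceeding 8: Σ_j (-1)^j C(4,j)·C(31-1-8j, 3) = C(4,0)·C(30,3) - C(4,1)·C(22,3) + C(4,2)·C(14,3) - C(4,3)·C(6,3) = 1·4060 - 4·1540 + 6·364 - 4·20 = 4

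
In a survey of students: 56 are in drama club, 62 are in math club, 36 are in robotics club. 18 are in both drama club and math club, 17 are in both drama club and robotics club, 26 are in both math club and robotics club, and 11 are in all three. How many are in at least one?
|A∪B∪C| = 56+62+36-18-17-26+11 = 104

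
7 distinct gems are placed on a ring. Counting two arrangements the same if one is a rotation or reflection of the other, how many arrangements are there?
(7-1)!/2 = 720/2 = 360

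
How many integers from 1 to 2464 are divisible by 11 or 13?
⌊2464/11⌋ + ⌊2464/13⌋ - ⌊2464/143⌋ = 224 + 189 - 17 = 396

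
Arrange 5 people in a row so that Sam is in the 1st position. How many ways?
Fix one position: (5-1)! = 24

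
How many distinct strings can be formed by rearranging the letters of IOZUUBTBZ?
9! / (2! × 1! × 2! × 1! × 2! × 1!) = 45360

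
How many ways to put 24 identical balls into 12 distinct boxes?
C(24+12-1, 12-1) = C(35, 11) = 417225900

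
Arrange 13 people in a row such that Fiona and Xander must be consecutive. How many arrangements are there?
Treat the 2 as one block: (13-2+1)! × 2! = 479001600 × 2 = 958003200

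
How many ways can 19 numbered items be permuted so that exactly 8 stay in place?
Choose the 8 fixed points C(19,8) = 75582, derange the rest: !11 = Σ_{j=0}^{11} (-1)^j·11!/j! = 39916800 - 39916800 + 19958400 - 6652800 + 1663200 - 332640 + 55440 - 7920 + 990 - 110 + 11 - 1 = 14684570. Product = 75582 × 14684570 = 1109889169740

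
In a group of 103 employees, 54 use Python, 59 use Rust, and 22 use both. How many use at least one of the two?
|A∪B| = |A| + |B| - |A∩B| = 54 + 59 - 22 = 91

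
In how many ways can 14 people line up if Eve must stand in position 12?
Fix one position: (14-1)! = 6227020800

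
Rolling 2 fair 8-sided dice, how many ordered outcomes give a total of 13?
Coefficient of x^13 in (x + x² + ... + x^8)^2. By inclusion-exclusion on dice exceeding 8: Σ_j (-1)^j C(2,j)·C(13-1-8j, 1) = C(2,0)·C(12,1) - C(2,1)·C(4,1) = 1·12 - 2·4 = 4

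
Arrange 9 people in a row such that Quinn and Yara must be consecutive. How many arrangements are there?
Treat the 2 as one block: (9-2+1)! × 2! = 40320 × 2 = 80640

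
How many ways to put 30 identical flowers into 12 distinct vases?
C(30+12-1, 12-1) = C(41, 11) = 3159461968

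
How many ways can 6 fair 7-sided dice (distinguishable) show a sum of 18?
Coefficient of x^18 in (x + x² + ... + x^7)^6. By inclusion-exclusion on dice exceeding 7: Σ_j (-1)^j C(6,j)·C(18-1-7j, 5) = C(6,0)·C(17,5) - C(6,1)·C(10,5) = 1·6188 - 6·252 = 4676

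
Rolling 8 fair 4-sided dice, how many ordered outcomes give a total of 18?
Coefficient of x^18 in (x + x² + ... + x^4)^8. By inclusion-exclusion on dice exceeding 4: Σ_j (-1)^j C(8,j)·C(18-1-4j, 7) = C(8,0)·C(17,7) - C(8,1)·C(13,7) + C(8,2)·C(9,7) = 1·19448 - 8·1716 + 28·36 = 6728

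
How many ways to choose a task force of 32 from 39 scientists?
C(39,32) = 39!/(32!×7!) = 15380937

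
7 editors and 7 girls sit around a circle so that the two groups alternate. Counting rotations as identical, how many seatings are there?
Fix one of the editors: (7-1)! ways for the remaining editors, × 7! ways for the girls = 720 × 5040 = 3628800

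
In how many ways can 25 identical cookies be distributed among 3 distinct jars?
C(25+3-1, 3-1) = C(27, 2) = 351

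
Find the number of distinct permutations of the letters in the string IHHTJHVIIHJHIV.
14! / (4! × 1! × 5! × 2! × 2!) = 7567560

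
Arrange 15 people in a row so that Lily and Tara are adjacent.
Treat as block: (15-1)! × 2! = 87178291200 × 2 = 174356582400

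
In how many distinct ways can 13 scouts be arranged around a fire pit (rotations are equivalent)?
Circular: fix one position, arrange the rest. (13-1)! = 479001600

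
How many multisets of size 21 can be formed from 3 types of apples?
C(21+3-1, 3-1) = C(23, 2) = 253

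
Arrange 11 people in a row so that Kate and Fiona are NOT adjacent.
Total - adjacent = 11! - (11-1)!×2 = 39916800 - 7257600 = 32659200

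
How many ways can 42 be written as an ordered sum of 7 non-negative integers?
C(42+7-1, 7-1) = C(48, 6) = 12271512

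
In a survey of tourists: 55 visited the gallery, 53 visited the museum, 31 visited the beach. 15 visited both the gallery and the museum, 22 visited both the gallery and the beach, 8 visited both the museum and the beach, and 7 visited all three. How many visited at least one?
|A∪B∪C| = 55+53+31-15-22-8+7 = 101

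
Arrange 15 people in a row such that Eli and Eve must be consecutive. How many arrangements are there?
Treat the 2 as one block: (15-2+1)! × 2! = 87178291200 × 2 = 174356582400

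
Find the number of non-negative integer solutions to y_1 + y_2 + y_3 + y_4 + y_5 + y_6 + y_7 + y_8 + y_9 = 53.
C(53+9-1, 9-1) = C(61, 8) = 2944827765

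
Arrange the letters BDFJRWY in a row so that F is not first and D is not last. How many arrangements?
By inclusion-exclusion: 7! - 2×(7-1)! + (7-2)! = 5040 - 1440 + 120 = 3720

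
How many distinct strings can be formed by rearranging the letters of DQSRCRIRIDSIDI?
14! / (1! × 1! × 3! × 3! × 4! × 2!) = 50450400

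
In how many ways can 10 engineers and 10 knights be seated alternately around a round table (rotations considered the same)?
Fix one of the engineers: (10-1)! ways for the remaining engineers, × 10! ways for the knights = 362880 × 3628800 = 1316818944000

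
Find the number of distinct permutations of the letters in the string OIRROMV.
7! / (1! × 1! × 2! × 2! × 1!) = 1260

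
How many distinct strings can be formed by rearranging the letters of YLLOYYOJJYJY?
12! / (5! × 2! × 3! × 2!) = 166320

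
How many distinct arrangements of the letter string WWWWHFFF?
8! / (4! × 3! × 1!) = 280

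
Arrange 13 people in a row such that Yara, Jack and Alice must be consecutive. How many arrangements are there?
Treat the 3 as one block: (13-3+1)! × 3! = 39916800 × 6 = 239500800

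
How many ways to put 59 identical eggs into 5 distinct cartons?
C(59+5-1, 5-1) = C(63, 4) = 595665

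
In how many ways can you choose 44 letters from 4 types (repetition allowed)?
C(44+4-1, 4-1) = C(47, 3) = 16215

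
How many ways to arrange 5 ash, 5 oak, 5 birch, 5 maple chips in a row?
20! / (5! × 5! × 5! × 5!) = 11732745024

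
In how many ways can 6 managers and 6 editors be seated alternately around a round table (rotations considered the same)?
Fix one of the managers: (6-1)! ways for the remaining managers, × 6! ways for the editors = 120 × 720 = 86400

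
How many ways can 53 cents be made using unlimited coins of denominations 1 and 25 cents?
Coefficient of x^53 in 1/(1-x^1) · 1/(1-x^25). Use j coins of 25 for j = 0..⌊53/25⌋ = 2, the rest in 1s: 2 + 1 = 3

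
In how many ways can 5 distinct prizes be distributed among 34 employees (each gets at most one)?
P(34,5) = 34!/(34-5)! = 33390720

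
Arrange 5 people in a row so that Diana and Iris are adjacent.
Treat as block: (5-1)! × 2! = 24 × 2 = 48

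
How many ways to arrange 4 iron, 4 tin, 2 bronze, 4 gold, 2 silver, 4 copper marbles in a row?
20! / (4! × 4! × 2! × 4! × 2! × 4!) = 1833241410000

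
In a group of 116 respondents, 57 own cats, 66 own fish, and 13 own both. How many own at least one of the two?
|A∪B| = |A| + |B| - |A∩B| = 57 + 66 - 13 = 110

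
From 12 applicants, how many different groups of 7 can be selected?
C(12,7) = 12!/(7!×5!) = 792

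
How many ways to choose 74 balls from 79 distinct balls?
C(79,74) = 79!/(74!×5!) = 22537515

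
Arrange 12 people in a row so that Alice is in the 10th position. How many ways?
Fix one position: (12-1)! = 39916800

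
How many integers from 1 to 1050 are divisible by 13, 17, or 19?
⌊1050/13⌋+⌊1050/17⌋+⌊1050/19⌋ - ⌊1050/221⌋-⌊1050/247⌋-⌊1050/323⌋ + ⌊1050/4199⌋ = 80+61+55 - 4-4-3 + 0 = 185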